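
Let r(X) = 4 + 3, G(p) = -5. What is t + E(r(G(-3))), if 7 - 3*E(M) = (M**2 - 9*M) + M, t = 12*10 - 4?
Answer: 362/3 ≈ 120.67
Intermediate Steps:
r(X) = 7
t = 116 (t = 120 - 4 = 116)
E(M) = 7/3 - M**2/3 + 8*M/3 (E(M) = 7/3 - ((M**2 - 9*M) + M)/3 = 7/3 - (M**2 - 8*M)/3 = 7/3 + (-M**2/3 + 8*M/3) = 7/3 - M**2/3 + 8*M/3)
t + E(r(G(-3))) = 116 + (7/3 - 1/3*7**2 + (8/3)*7) = 116 + (7/3 - 1/3*49 + 56/3) = 116 + (7/3 - 49/3 + 56/3) = 116 + 14/3 = 362/3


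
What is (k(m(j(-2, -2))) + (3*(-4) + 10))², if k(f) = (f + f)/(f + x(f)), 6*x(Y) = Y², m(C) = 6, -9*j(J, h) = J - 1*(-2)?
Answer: 1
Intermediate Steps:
j(J, h) = -2/9 - J/9 (j(J, h) = -(J - 1*(-2))/9 = -(J + 2)/9 = -(2 + J)/9 = -2/9 - J/9)
x(Y) = Y²/6
k(f) = 2*f/(f + f²/6) (k(f) = (f + f)/(f + f²/6) = (2*f)/(f + f²/6) = 2*f/(f + f²/6))
(k(m(j(-2, -2))) + (3*(-4) + 10))² = (12/(6 + 6) + (3*(-4) + 10))² = (12/12 + (-12 + 10))² = (12*(1/12) - 2)² = (1 - 2)² = (-1)² = 1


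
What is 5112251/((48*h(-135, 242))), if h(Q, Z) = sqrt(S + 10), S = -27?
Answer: -5112251*I*sqrt(17)/816 ≈ -25831.0*I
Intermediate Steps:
h(Q, Z) = I*sqrt(17) (h(Q, Z) = sqrt(-27 + 10) = sqrt(-17) = I*sqrt(17))
5112251/((48*h(-135, 242))) = 5112251/((48*(I*sqrt(17)))) = 5112251/((48*I*sqrt(17))) = 5112251*(-I*sqrt(17)/816) = -5112251*I*sqrt(17)/816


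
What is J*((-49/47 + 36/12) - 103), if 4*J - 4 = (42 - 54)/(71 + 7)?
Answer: -118725/1222 ≈ -97.156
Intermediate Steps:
J = 25/26 (J = 1 + ((42 - 54)/(71 + 7))/4 = 1 + (-12/78)/4 = 1 + (-12*1/78)/4 = 1 + (1/4)*(-2/13) = 1 - 1/26 = 25/26 ≈ 0.96154)
J*((-49/47 + 36/12) - 103) = 25*((-49/47 + 36/12) - 103)/26 = 25*((-49*1/47 + 36*(1/12)) - 103)/26 = 25*((-49/47 + 3) - 103)/26 = 25*(92/47 - 103)/26 = (25/26)*(-4749/47) = -118725/1222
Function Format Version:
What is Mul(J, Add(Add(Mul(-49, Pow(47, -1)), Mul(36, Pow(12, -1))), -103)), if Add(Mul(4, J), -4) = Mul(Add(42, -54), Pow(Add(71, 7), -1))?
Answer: Rational(-118725, 1222) ≈ -97.156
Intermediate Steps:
J = Rational(25, 26) (J = Add(1, Mul(Rational(1, 4), Mul(Add(42, -54), Pow(Add(71, 7), -1)))) = Add(1, Mul(Rational(1, 4), Mul(-12, Pow(78, -1)))) = Add(1, Mul(Rational(1, 4), Mul(-12, Rational(1, 78)))) = Add(1, Mul(Rational(1, 4), Rational(-2, 13))) = Add(1, Rational(-1, 26)) = Rational(25, 26) ≈ 0.96154)
Mul(J, Add(Add(Mul(-49, Pow(47, -1)), Mul(36, Pow(12, -1))), -103)) = Mul(Rational(25, 26), Add(Add(Mul(-49, Pow(47, -1)), Mul(36, Pow(12, -1))), -103)) = Mul(Rational(25, 26), Add(Add(Mul(-49, Rational(1, 47)), Mul(36, Rational(1, 12))), -103)) = Mul(Rational(25, 26), Add(Add(Rational(-49, 47), 3), -103)) = Mul(Rational(25, 26), Add(Rational(92, 47), -103)) = Mul(Rational(25, 26), Rational(-4749, 47)) = Rational(-118725, 1222)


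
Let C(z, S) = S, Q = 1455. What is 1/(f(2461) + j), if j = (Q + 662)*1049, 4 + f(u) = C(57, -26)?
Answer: 1/2220703 ≈ 4.5031e-7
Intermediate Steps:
f(u) = -30 (f(u) = -4 - 26 = -30)
j = 2220733 (j = (1455 + 662)*1049 = 2117*1049 = 2220733)
1/(f(2461) + j) = 1/(-30 + 2220733) = 1/2220703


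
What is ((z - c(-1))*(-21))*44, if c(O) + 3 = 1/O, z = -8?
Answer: 3696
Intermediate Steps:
c(O) = -3 + 1/O
((z - c(-1))*(-21))*44 = ((-8 - (-3 + 1/(-1)))*(-21))*44 = ((-8 - (-3 - 1))*(-21))*44 = ((-8 - 1*(-4))*(-21))*44 = ((-8 + 4)*(-21))*44 = -4*(-21)*44 = 84*44 = 3696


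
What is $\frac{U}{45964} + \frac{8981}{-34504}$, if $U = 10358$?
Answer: $- \frac{13852563}{396485464} \approx -0.034938$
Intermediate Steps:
$\frac{U}{45964} + \frac{8981}{-34504} = \frac{10358}{45964} + \frac{8981}{-34504} = 10358 \cdot \frac{1}{45964} + 8981 \left(- \frac{1}{34504}\right) = \frac{5179}{22982} - \frac{8981}{34504} = - \frac{13852563}{396485464}$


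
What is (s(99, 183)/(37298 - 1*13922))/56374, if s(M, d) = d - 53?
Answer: 65/658899312 ≈ 9.8649e-8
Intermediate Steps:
s(M, d) = -53 + d
(s(99, 183)/(37298 - 1*13922))/56374 = ((-53 + 183)/(37298 - 1*13922))/56374 = (130/(37298 - 13922))*(1/56374) = (130/23376)*(1/56374) = (130*(1/23376))*(1/56374) = (65/11688)*(1/56374) = 65/658899312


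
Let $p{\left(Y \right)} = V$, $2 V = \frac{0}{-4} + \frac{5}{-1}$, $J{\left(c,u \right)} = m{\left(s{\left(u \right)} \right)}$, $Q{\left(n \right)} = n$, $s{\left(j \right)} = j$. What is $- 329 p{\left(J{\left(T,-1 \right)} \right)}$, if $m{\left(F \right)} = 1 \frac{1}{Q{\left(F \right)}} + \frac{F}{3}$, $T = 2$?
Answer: $\frac{1645}{2} \approx 822.5$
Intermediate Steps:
$m{\left(F \right)} = \frac{1}{F} + \frac{F}{3}$ ($m{\left(F \right)} = 1 \frac{1}{F} + \frac{F}{3} = \frac{1}{F} + F \frac{1}{3} = \frac{1}{F} + \frac{F}{3}$)
$J{\left(c,u \right)} = \frac{1}{u} + \frac{u}{3}$
$V = - \frac{5}{2}$ ($V = \frac{\frac{0}{-4} + \frac{5}{-1}}{2} = \frac{0 \left(- \frac{1}{4}\right) + 5 \left(-1\right)}{2} = \frac{0 - 5}{2} = \frac{1}{2} \left(-5\right) = - \frac{5}{2} \approx -2.5$)
$p{\left(Y \right)} = - \frac{5}{2}$
$- 329 p{\left(J{\left(T,-1 \right)} \right)} = \left(-329\right) \left(- \frac{5}{2}\right) = \frac{1645}{2}$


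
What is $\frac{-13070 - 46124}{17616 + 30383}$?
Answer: $- \frac{59194}{47999} \approx -1.2332$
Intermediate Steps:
$\frac{-13070 - 46124}{17616 + 30383} = - \frac{59194}{47999}$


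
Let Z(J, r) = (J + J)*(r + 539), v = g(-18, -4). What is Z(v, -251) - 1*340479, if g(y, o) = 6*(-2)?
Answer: -347391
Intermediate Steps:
g(y, o) = -12
v = -12
Z(J, r) = 2*J*(539 + r) (Z(J, r) = (2*J)*(539 + r) = 2*J*(539 + r))
Z(v, -251) - 1*340479 = 2*(-12)*(539 - 251) - 1*340479 = 2*(-12)*288 - 340479 = -6912 - 340479 = -347391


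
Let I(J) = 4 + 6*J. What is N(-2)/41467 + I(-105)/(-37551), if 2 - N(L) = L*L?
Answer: 25883240/1557127317 ≈ 0.016622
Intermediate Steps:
N(L) = 2 - L² (N(L) = 2 - L*L = 2 - L²)
N(-2)/41467 + I(-105)/(-37551) = (2 - 1*(-2)²)/41467 + (4 + 6*(-105))/(-37551) = (2 - 1*4)*(1/41467) + (4 - 630)*(-1/37551) = (2 - 4)*(1/41467) - 626*(-1/37551) = -2*1/41467 + 626/37551 = -2/41467 + 626/37551 = 25883240/1557127317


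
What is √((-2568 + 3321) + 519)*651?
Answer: 1302*√318 ≈ 23218.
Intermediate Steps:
√((-2568 + 3321) + 519)*651 = √(753 + 519)*651 = √1272*651 = (2*√318)*651 = 1302*√318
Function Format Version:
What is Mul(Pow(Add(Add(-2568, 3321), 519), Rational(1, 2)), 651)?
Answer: Mul(1302, Pow(318, Rational(1, 2))) ≈ 23218.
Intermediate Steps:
Mul(Pow(Add(Add(-2568, 3321), 519), Rational(1, 2)), 651) = Mul(Pow(Add(753, 519), Rational(1, 2)), 651) = Mul(Pow(1272, Rational(1, 2)), 651) = Mul(Mul(2, Pow(318, Rational(1, 2))), 651) = Mul(1302, Pow(318, Rational(1, 2)))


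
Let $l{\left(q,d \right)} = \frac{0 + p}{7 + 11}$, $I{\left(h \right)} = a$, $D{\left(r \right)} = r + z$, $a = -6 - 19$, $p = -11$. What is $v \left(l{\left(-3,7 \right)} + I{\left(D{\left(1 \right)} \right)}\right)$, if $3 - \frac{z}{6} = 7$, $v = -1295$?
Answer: $\frac{596995}{18} \approx 33166.0$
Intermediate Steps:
$z = -24$ ($z = 18 - 42 = -24$)
$a = -25$ ($a = -6 - 19 = -25$)
$D{\left(r \right)} = -24 + r$ ($D{\left(r \right)} = r - 24 = -24 + r$)
$I{\left(h \right)} = -25$
$l{\left(q,d \right)} = - \frac{11}{18}$ ($l{\left(q,d \right)} = \frac{0 - 11}{7 + 11} = - \frac{11}{18}$)
$v \left(l{\left(-3,7 \right)} + I{\left(D{\left(1 \right)} \right)}\right) = - 1295 \left(- \frac{11}{18} - 25\right) = \left(-1295\right) \left(- \frac{461}{18}\right) = \frac{596995}{18}$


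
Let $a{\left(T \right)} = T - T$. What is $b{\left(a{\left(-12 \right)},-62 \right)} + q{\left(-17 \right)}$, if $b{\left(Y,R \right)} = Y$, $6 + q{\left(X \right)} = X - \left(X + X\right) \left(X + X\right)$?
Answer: $-1179$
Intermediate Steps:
$q{\left(X \right)} = -6 + X - 4 X^{2}$ ($q{\left(X \right)} = -6 + \left(X - \left(X + X\right) \left(X + X\right)\right) = -6 + \left(X - 2 X 2 X\right) = -6 + \left(X - 4 X^{2}\right) = -6 - \left(- X + 4 X^{2}\right) = -6 + X - 4 X^{2}$)
$a{\left(T \right)} = 0$
$b{\left(a{\left(-12 \right)},-62 \right)} + q{\left(-17 \right)} = 0 - \left(23 + 1156\right) = 0 - 1179 = -1179$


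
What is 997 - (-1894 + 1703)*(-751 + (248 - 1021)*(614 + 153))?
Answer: -113384625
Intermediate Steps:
997 - (-1894 + 1703)*(-751 + (248 - 1021)*(614 + 153)) = 997 - (-191)*(-751 - 773*767) = 997 - (-191)*(-751 - 592891) = 997 - (-191)*(-593642) = 997 - 1*113385622 = 997 - 113385622 = -113384625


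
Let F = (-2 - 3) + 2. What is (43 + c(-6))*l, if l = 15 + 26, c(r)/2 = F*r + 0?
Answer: 3239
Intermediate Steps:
F = -3 (F = -5 + 2 = -3)
c(r) = -6*r (c(r) = 2*(-3*r + 0) = 2*(-3*r) = -6*r)
l = 41
(43 + c(-6))*l = (43 - 6*(-6))*41 = (43 + 36)*41 = 79*41 = 3239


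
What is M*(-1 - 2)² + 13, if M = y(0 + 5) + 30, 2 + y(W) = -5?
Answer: 220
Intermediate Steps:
y(W) = -7 (y(W) = -2 - 5 = -7)
M = 23 (M = -7 + 30 = 23)
M*(-1 - 2)² + 13 = 23*(-1 - 2)² + 13 = 23*(-3)² + 13 = 23*9 + 13 = 207 + 13 = 220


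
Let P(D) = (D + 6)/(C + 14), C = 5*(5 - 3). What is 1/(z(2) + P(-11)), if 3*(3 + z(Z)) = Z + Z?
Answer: -8/15 ≈ -0.53333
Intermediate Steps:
C = 10 (C = 5*2 = 10)
P(D) = 1/4 + D/24 (P(D) = (D + 6)/(10 + 14) = (6 + D)/24 = (6 + D)*(1/24) = 1/4 + D/24)
z(Z) = -3 + 2*Z/3 (z(Z) = -3 + (Z + Z)/3 = -3 + (2*Z)/3 = -3 + 2*Z/3)
1/(z(2) + P(-11)) = 1/((-3 + (2/3)*2) + (1/4 + (1/24)*(-11))) = 1/((-3 + 4/3) + (1/4 - 11/24)) = 1/(-5/3 - 5/24) = 1/(-15/8) = -8/15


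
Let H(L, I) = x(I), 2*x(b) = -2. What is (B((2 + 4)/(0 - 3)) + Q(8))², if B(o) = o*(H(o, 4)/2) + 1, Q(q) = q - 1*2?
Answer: 64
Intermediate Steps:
x(b) = -1 (x(b) = (½)*(-2) = -1)
H(L, I) = -1
Q(q) = -2 + q (Q(q) = q - 2 = -2 + q)
B(o) = 1 - o/2 (B(o) = o*(-1/2) + 1 = o*(-1*½) + 1 = o*(-½) + 1 = -o/2 + 1 = 1 - o/2)
(B((2 + 4)/(0 - 3)) + Q(8))² = ((1 - (2 + 4)/(2*(0 - 3))) + (-2 + 8))² = ((1 - 3/(-3)) + 6)² = ((1 - 3*(-1)/3) + 6)² = ((1 - ½*(-2)) + 6)² = ((1 + 1) + 6)² = (2 + 6)² = 8² = 64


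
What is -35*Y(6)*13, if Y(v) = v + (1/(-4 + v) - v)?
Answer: -455/2 ≈ -227.50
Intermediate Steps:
Y(v) = 1/(-4 + v)
-35*Y(6)*13 = -35/(-4 + 6)*13 = -35/2*13 = -455/2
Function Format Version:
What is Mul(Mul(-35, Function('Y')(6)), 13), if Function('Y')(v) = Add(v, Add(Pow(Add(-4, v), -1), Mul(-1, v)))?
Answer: Rational(-455, 2) ≈ -227.50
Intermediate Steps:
Function('Y')(v) = Pow(Add(-4, v), -1)
Mul(Mul(-35, Function('Y')(6)), 13) = Mul(Mul(-35, Pow(Add(-4, 6), -1)), 13) = Mul(Mul(-35, Pow(2, -1)), 13) = Mul(Mul(-35, Rational(1, 2)), 13) = Mul(Rational(-35, 2), 13) = Rational(-455, 2)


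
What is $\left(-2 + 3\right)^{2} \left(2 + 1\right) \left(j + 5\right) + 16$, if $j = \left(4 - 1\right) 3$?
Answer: $58$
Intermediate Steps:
$j = 9$ ($j = 3 \cdot 3 = 9$)
$\left(-2 + 3\right)^{2} \left(2 + 1\right) \left(j + 5\right) + 16 = \left(-2 + 3\right)^{2} \left(2 + 1\right) \left(9 + 5\right) + 16 = 1^{2} \cdot 3 \cdot 14 + 16 = 1 \cdot 42 + 16 = 42 + 16 = 58$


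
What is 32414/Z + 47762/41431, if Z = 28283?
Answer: 207215160/90137921 ≈ 2.2989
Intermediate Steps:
32414/Z + 47762/41431 = 32414/28283 + 47762/41431 = 32414*(1/28283) + 47762*(1/41431) = 32414/28283 + 3674/3187 = 207215160/90137921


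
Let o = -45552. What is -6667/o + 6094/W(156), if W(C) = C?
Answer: 1786115/45552 ≈ 39.210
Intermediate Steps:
-6667/o + 6094/W(156) = -6667/(-45552) + 6094/156 = -6667*(-1/45552) + 6094*(1/156) = 6667/45552 + 3047/78 = 1786115/45552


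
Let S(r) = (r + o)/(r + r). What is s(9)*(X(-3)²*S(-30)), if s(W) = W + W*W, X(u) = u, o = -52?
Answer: 1107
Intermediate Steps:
s(W) = W + W²
S(r) = (-52 + r)/(2*r) (S(r) = (r - 52)/(r + r) = (-52 + r)/((2*r)) = (-52 + r)*(1/(2*r)) = (-52 + r)/(2*r))
s(9)*(X(-3)²*S(-30)) = (9*(1 + 9))*((-3)²*((½)*(-52 - 30)/(-30))) = (9*10)*(9*((½)*(-1/30)*(-82))) = 90*(9*(41/30)) = 90*(123/10) = 1107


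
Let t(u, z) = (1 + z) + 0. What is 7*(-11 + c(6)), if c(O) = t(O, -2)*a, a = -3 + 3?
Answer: -77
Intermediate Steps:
t(u, z) = 1 + z
a = 0
c(O) = 0 (c(O) = (1 - 2)*0 = -1*0 = 0)
7*(-11 + c(6)) = 7*(-11 + 0) = 7*(-11) = -77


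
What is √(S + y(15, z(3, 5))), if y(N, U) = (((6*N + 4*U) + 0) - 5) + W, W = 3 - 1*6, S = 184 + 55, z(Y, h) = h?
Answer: √341 ≈ 18.466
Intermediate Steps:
S = 239
W = -3 (W = 3 - 6 = -3)
y(N, U) = -8 + 4*U + 6*N (y(N, U) = (((6*N + 4*U) + 0) - 5) - 3 = (((4*U + 6*N) + 0) - 5) - 3 = ((4*U + 6*N) - 5) - 3 = (-5 + 4*U + 6*N) - 3 = -8 + 4*U + 6*N)
√(S + y(15, z(3, 5))) = √(239 + (-8 + 4*5 + 6*15)) = √(239 + (-8 + 20 + 90)) = √(239 + 102) = √341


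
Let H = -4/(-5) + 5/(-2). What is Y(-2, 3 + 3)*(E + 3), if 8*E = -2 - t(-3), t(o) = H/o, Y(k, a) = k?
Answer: -643/120 ≈ -5.3583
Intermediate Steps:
H = -17/10 (H = -4*(-1/5) + 5*(-1/2) = 4/5 - 5/2 = -17/10 ≈ -1.7000)
t(o) = -17/(10*o)
E = -77/240 (E = (-2 - (-17)/(10*(-3)))/8 = (-2 - (-17)*(-1)/(10*3))/8 = (-2 - 1*17/30)/8 = (-2 - 17/30)/8 = (1/8)*(-77/30) = -77/240 ≈ -0.32083)
Y(-2, 3 + 3)*(E + 3) = -2*(-77/240 + 3) = -2*643/240 = -643/120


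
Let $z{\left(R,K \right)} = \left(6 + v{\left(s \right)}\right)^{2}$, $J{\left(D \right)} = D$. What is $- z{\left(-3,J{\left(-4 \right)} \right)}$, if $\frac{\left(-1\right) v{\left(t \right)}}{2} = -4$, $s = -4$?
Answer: $-196$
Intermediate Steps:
$v{\left(t \right)} = 8$ ($v{\left(t \right)} = \left(-2\right) \left(-4\right) = 8$)
$z{\left(R,K \right)} = 196$ ($z{\left(R,K \right)} = \left(6 + 8\right)^{2} = 14^{2} = 196$)
$- z{\left(-3,J{\left(-4 \right)} \right)} = \left(-1\right) 196 = -196$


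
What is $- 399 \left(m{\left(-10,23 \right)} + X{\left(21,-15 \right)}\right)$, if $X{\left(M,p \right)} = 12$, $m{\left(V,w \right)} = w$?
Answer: $-13965$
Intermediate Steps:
$- 399 \left(m{\left(-10,23 \right)} + X{\left(21,-15 \right)}\right) = - 399 \left(23 + 12\right) = \left(-399\right) 35 = -13965$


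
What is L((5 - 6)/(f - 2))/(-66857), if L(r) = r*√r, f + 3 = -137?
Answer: -√142/1348104548 ≈ -8.8394e-9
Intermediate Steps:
f = -140 (f = -3 - 137 = -140)
L(r) = r^(3/2)
L((5 - 6)/(f - 2))/(-66857) = ((5 - 6)/(-140 - 2))^(3/2)/(-66857) = (-1/(-142))^(3/2)*(-1/66857) = (-1*(-1/142))^(3/2)*(-1/66857) = (1/142)^(3/2)*(-1/66857) = (√142/20164)*(-1/66857) = -√142/1348104548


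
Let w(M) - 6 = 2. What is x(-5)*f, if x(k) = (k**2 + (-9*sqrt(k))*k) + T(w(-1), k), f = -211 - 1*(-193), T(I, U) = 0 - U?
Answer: -540 - 810*I*sqrt(5) ≈ -540.0 - 1811.2*I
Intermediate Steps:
w(M) = 8 (w(M) = 6 + 2 = 8)
T(I, U) = -U
f = -18 (f = -211 + 193 = -18)
x(k) = k**2 - k - 9*k**(3/2) (x(k) = (k**2 + (-9*sqrt(k))*k) - k = (k**2 - 9*k**(3/2)) - k = k**2 - k - 9*k**(3/2))
x(-5)*f = ((-5)**2 - 1*(-5) - (-45)*I*sqrt(5))*(-18) = (25 + 5 - (-45)*I*sqrt(5))*(-18) = (25 + 5 + 45*I*sqrt(5))*(-18) = (30 + 45*I*sqrt(5))*(-18) = -540 - 810*I*sqrt(5)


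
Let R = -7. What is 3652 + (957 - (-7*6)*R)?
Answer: 4315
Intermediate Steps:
3652 + (957 - (-7*6)*R) = 3652 + (957 - (-7*6)*(-7)) = 3652 + (957 - (-42)*(-7)) = 3652 + (957 - 1*294) = 3652 + (957 - 294) = 3652 + 663 = 4315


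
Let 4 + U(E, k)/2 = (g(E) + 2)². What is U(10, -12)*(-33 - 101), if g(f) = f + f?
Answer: -128640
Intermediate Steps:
g(f) = 2*f
U(E, k) = -8 + 2*(2 + 2*E)² (U(E, k) = -8 + 2*(2*E + 2)² = -8 + 2*(2 + 2*E)²)
U(10, -12)*(-33 - 101) = (8*10*(2 + 10))*(-33 - 101) = (8*10*12)*(-134) = 960*(-134) = -128640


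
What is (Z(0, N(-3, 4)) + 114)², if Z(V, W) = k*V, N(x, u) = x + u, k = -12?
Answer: 12996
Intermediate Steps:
N(x, u) = u + x
Z(V, W) = -12*V
(Z(0, N(-3, 4)) + 114)² = (-12*0 + 114)² = (0 + 114)² = 114² = 12996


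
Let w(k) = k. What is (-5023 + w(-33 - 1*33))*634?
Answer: -3226426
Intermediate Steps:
(-5023 + w(-33 - 1*33))*634 = (-5023 + (-33 - 1*33))*634 = (-5023 + (-33 - 33))*634 = (-5023 - 66)*634 = -5089*634 = -3226426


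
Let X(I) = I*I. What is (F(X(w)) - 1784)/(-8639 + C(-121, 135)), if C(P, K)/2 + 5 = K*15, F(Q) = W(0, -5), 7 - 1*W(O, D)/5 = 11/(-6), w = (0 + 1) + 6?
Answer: 143/378 ≈ 0.37831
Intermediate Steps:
w = 7 (w = 1 + 6 = 7)
W(O, D) = 265/6 (W(O, D) = 35 - 55/(-6) = 35 - 55*(-1)/6 = 35 - 5*(-11/6) = 35 + 55/6 = 265/6)
X(I) = I²
F(Q) = 265/6
C(P, K) = -10 + 30*K (C(P, K) = -10 + 2*(K*15) = -10 + 2*(15*K) = -10 + 30*K)
(F(X(w)) - 1784)/(-8639 + C(-121, 135)) = (265/6 - 1784)/(-8639 + (-10 + 30*135)) = -10439/(6*(-8639 + (-10 + 4050))) = -10439/(6*(-8639 + 4040)) = -10439/6/(-4599) = -10439/6*(-1/4599) = 143/378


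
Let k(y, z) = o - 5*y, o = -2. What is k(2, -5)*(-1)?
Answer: 12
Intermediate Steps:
k(y, z) = -2 - 5*y
k(2, -5)*(-1) = (-2 - 5*2)*(-1) = (-2 - 10)*(-1) = -12*(-1) = 12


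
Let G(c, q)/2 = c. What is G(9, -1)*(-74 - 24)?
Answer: -1764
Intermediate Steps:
G(c, q) = 2*c
G(9, -1)*(-74 - 24) = (2*9)*(-74 - 24) = 18*(-98) = -1764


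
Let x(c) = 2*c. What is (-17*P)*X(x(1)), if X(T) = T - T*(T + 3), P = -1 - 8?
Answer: -1224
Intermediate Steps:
P = -9
X(T) = T - T*(3 + T)
(-17*P)*X(x(1)) = (-17*(-9))*(-2*1*(2 + 2*1)) = 153*(-1*2*(2 + 2)) = 153*(-1*2*4) = 153*(-8) = -1224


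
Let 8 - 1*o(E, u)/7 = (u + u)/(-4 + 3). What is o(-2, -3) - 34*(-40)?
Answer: 1374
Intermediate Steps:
o(E, u) = 56 + 14*u (o(E, u) = 56 - 7*(u + u)/(-4 + 3) = 56 - 7*2*u/(-1) = 56 - 7*2*u*(-1) = 56 - (-14)*u = 56 + 14*u)
o(-2, -3) - 34*(-40) = (56 + 14*(-3)) - 34*(-40) = (56 - 42) + 1360 = 14 + 1360 = 1374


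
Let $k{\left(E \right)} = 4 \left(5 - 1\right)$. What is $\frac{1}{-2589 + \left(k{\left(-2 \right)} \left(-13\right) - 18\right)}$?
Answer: $- \frac{1}{2815} \approx -0.00035524$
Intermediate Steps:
$k{\left(E \right)} = 16$ ($k{\left(E \right)} = 4 \cdot 4 = 16$)
$\frac{1}{-2589 + \left(k{\left(-2 \right)} \left(-13\right) - 18\right)} = \frac{1}{-2589 + \left(16 \left(-13\right) - 18\right)} = \frac{1}{-2589 - 226} = \frac{1}{-2815} = - \frac{1}{2815}$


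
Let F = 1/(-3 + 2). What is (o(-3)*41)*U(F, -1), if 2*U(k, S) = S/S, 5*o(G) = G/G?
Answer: 41/10 ≈ 4.1000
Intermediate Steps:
o(G) = ⅕ (o(G) = (G/G)/5 = (⅕)*1 = ⅕)
F = -1 (F = 1/(-1) = -1)
U(k, S) = ½ (U(k, S) = (S/S)/2 = (½)*1 = ½)
(o(-3)*41)*U(F, -1) = ((⅕)*41)*(½) = (41/5)*(½) = 41/10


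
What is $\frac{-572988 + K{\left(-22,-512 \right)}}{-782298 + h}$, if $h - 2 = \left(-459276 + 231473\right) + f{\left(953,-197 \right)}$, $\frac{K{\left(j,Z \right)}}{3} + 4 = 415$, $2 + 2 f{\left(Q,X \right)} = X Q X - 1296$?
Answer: $- \frac{1143510}{34963481} \approx -0.032706$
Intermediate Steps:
$f{\left(Q,X \right)} = -649 + \frac{Q X^{2}}{2}$ ($f{\left(Q,X \right)} = -1 + \frac{X Q X - 1296}{2} = -1 + \frac{Q X X - 1296}{2} = -1 + \frac{Q X^{2} - 1296}{2} = -1 + \frac{-1296 + Q X^{2}}{2} = -1 + \left(-648 + \frac{Q X^{2}}{2}\right) = -649 + \frac{Q X^{2}}{2}$)
$K{\left(j,Z \right)} = 1233$ ($K{\left(j,Z \right)} = -12 + 3 \cdot 415 = -12 + 1245 = 1233$)
$h = \frac{36528077}{2}$ ($h = 2 + \left(\left(-459276 + 231473\right) - \left(649 - \frac{953 \left(-197\right)^{2}}{2}\right)\right) = 2 - \left(228452 - \frac{36984977}{2}\right) = 2 + \left(-227803 + \left(-649 + \frac{36984977}{2}\right)\right) = 2 + \left(-227803 + \frac{36983679}{2}\right) = 2 + \frac{36528073}{2} = \frac{36528077}{2} \approx 1.8264 \cdot 10^{7}$)
$\frac{-572988 + K{\left(-22,-512 \right)}}{-782298 + h} = \frac{-572988 + 1233}{-782298 + \frac{36528077}{2}} = - \frac{571755}{\frac{34963481}{2}} = \left(-571755\right) \frac{2}{34963481} = - \frac{1143510}{34963481}$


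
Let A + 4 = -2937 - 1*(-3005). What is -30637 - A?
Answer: -30701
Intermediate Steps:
A = 64 (A = -4 + (-2937 - 1*(-3005)) = -4 + (-2937 + 3005) = -4 + 68 = 64)
-30637 - A = -30637 - 1*64 = -30637 - 64 = -30701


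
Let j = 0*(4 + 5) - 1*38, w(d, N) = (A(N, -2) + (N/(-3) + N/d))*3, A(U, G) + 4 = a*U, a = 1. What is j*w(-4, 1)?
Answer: 817/2 ≈ 408.50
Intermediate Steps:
A(U, G) = -4 + U (A(U, G) = -4 + 1*U = -4 + U)
w(d, N) = -12 + 2*N + 3*N/d (w(d, N) = ((-4 + N) + (N/(-3) + N/d))*3 = ((-4 + N) + (N*(-⅓) + N/d))*3 = ((-4 + N) + (-N/3 + N/d))*3 = (-4 + 2*N/3 + N/d)*3 = -12 + 2*N + 3*N/d)
j = -38 (j = 0*9 - 38 = 0 - 38 = -38)
j*w(-4, 1) = -38*(-12 + 2*1 + 3*1/(-4)) = -38*(-12 + 2 + 3*1*(-¼)) = -38*(-12 + 2 - ¾) = -38*(-43/4) = 817/2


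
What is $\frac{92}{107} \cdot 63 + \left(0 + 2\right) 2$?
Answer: $\frac{6224}{107} \approx 58.168$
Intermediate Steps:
$\frac{92}{107} \cdot 63 + \left(0 + 2\right) 2 = 92 \cdot \frac{1}{107} \cdot 63 + 2 \cdot 2 = \frac{92}{107} \cdot 63 + 4 = \frac{5796}{107} + 4 = \frac{6224}{107}$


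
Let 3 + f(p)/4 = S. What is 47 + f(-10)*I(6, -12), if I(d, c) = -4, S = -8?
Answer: 223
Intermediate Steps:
f(p) = -44 (f(p) = -12 + 4*(-8) = -12 - 32 = -44)
47 + f(-10)*I(6, -12) = 47 - 44*(-4) = 47 + 176 = 223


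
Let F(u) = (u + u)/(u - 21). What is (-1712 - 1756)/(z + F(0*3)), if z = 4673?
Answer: -3468/4673 ≈ -0.74214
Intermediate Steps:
F(u) = 2*u/(-21 + u) (F(u) = (2*u)/(-21 + u) = 2*u/(-21 + u))
(-1712 - 1756)/(z + F(0*3)) = (-1712 - 1756)/(4673 + 2*(0*3)/(-21 + 0*3)) = -3468/(4673 + 2*0/(-21 + 0)) = -3468/(4673 + 2*0/(-21)) = -3468/(4673 + 2*0*(-1/21)) = -3468/(4673 + 0) = -3468/4673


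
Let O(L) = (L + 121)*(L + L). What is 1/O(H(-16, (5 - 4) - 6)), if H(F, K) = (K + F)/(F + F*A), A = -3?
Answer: -512/80871 ≈ -0.0063311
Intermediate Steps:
H(F, K) = -(F + K)/(2*F) (H(F, K) = (K + F)/(F + F*(-3)) = (F + K)/(F - 3*F) = (F + K)/((-2*F)) = (F + K)*(-1/(2*F)) = -(F + K)/(2*F))
O(L) = 2*L*(121 + L) (O(L) = (121 + L)*(2*L) = 2*L*(121 + L))
1/O(H(-16, (5 - 4) - 6)) = 1/(2*((½)*(-1*(-16) - ((5 - 4) - 6))/(-16))*(121 + (½)*(-1*(-16) - ((5 - 4) - 6))/(-16))) = 1/(2*((½)*(-1/16)*(16 - (1 - 6)))*(121 + (½)*(-1/16)*(16 - (1 - 6)))) = 1/(2*((½)*(-1/16)*(16 - 1*(-5)))*(121 + (½)*(-1/16)*(16 - 1*(-5)))) = 1/(2*((½)*(-1/16)*(16 + 5))*(121 + (½)*(-1/16)*(16 + 5))) = 1/(2*((½)*(-1/16)*21)*(121 + (½)*(-1/16)*21)) = 1/(2*(-21/32)*(121 - 21/32)) = 1/(2*(-21/32)*(3851/32)) = 1/(-80871/512) = -512/80871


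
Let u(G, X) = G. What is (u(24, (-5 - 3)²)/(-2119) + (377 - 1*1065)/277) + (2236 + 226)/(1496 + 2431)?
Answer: -4306067134/2305003701 ≈ -1.8681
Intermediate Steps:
(u(24, (-5 - 3)²)/(-2119) + (377 - 1*1065)/277) + (2236 + 226)/(1496 + 2431) = (24/(-2119) + (377 - 1*1065)/277) + (2236 + 226)/(1496 + 2431) = (24*(-1/2119) + (377 - 1065)*(1/277)) + 2462/3927 = (-24/2119 - 688*1/277) + 2462*(1/3927) = (-24/2119 - 688/277) + 2462/3927 = -1464520/586963 + 2462/3927 = -4306067134/2305003701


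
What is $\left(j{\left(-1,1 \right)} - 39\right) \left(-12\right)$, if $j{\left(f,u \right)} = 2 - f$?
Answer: $432$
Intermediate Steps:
$\left(j{\left(-1,1 \right)} - 39\right) \left(-12\right) = \left(\left(2 - -1\right) - 39\right) \left(-12\right) = \left(\left(2 + 1\right) - 39\right) \left(-12\right) = \left(3 - 39\right) \left(-12\right) = \left(-36\right) \left(-12\right) = 432$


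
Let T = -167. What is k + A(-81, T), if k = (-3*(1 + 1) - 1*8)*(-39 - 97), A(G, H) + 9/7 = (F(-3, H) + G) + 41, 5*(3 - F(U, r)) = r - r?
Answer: 13060/7 ≈ 1865.7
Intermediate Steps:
F(U, r) = 3 (F(U, r) = 3 - (r - r)/5 = 3 - ⅕*0 = 3 + 0 = 3)
A(G, H) = 299/7 + G (A(G, H) = -9/7 + ((3 + G) + 41) = -9/7 + (44 + G) = 299/7 + G)
k = 1904 (k = (-3*2 - 8)*(-136) = (-6 - 8)*(-136) = -14*(-136) = 1904)
k + A(-81, T) = 1904 + (299/7 - 81) = 1904 - 268/7 = 13060/7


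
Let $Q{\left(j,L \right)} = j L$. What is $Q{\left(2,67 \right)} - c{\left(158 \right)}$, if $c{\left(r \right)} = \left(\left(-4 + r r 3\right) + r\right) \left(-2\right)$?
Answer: $150226$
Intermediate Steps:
$Q{\left(j,L \right)} = L j$
$c{\left(r \right)} = 8 - 6 r^{2} - 2 r$ ($c{\left(r \right)} = \left(\left(-4 + r 3 r\right) + r\right) \left(-2\right) = \left(\left(-4 + 3 r^{2}\right) + r\right) \left(-2\right) = \left(-4 + r + 3 r^{2}\right) \left(-2\right) = 8 - 6 r^{2} - 2 r$)
$Q{\left(2,67 \right)} - c{\left(158 \right)} = 67 \cdot 2 - \left(8 - 6 \cdot 158^{2} - 316\right) = 134 - \left(8 - 149784 - 316\right) = 134 - -150092 = 134 + 150092 = 150226$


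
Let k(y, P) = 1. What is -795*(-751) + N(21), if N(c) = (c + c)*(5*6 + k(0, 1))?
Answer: 598347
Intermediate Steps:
N(c) = 62*c (N(c) = (c + c)*(5*6 + 1) = (2*c)*(30 + 1) = (2*c)*31 = 62*c)
-795*(-751) + N(21) = -795*(-751) + 62*21 = 597045 + 1302 = 598347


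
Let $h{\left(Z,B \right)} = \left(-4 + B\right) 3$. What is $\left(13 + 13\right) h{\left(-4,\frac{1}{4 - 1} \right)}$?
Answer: $-286$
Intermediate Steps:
$h{\left(Z,B \right)} = -12 + 3 B$
$\left(13 + 13\right) h{\left(-4,\frac{1}{4 - 1} \right)} = \left(13 + 13\right) \left(-12 + \frac{3}{4 - 1}\right) = 26 \left(-12 + \frac{3}{3}\right) = 26 \left(-12 + 3 \cdot \frac{1}{3}\right) = 26 \left(-12 + 1\right) = 26 \left(-11\right) = -286$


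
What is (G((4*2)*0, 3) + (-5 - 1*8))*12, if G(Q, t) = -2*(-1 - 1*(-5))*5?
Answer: -636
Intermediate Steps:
G(Q, t) = -40 (G(Q, t) = -2*(-1 + 5)*5 = -2*4*5 = -8*5 = -40)
(G((4*2)*0, 3) + (-5 - 1*8))*12 = (-40 + (-5 - 1*8))*12 = (-40 + (-5 - 8))*12 = (-40 - 13)*12 = -53*12 = -636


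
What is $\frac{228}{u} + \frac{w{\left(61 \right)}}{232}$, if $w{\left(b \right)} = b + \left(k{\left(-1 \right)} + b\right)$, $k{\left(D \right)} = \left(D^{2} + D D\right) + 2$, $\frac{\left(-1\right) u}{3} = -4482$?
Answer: $\frac{145591}{259956} \approx 0.56006$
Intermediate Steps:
$u = 13446$ ($u = \left(-3\right) \left(-4482\right) = 13446$)
$k{\left(D \right)} = 2 + 2 D^{2}$ ($k{\left(D \right)} = \left(D^{2} + D^{2}\right) + 2 = 2 D^{2} + 2 = 2 + 2 D^{2}$)
$w{\left(b \right)} = 4 + 2 b$ ($w{\left(b \right)} = b + \left(\left(2 + 2 \left(-1\right)^{2}\right) + b\right) = b + \left(\left(2 + 2 \cdot 1\right) + b\right) = b + \left(\left(2 + 2\right) + b\right) = b + \left(4 + b\right) = 4 + 2 b$)
$\frac{228}{u} + \frac{w{\left(61 \right)}}{232} = \frac{228}{13446} + \frac{4 + 2 \cdot 61}{232} = 228 \cdot \frac{1}{13446} + \left(4 + 122\right) \frac{1}{232} = \frac{38}{2241} + 126 \cdot \frac{1}{232} = \frac{38}{2241} + \frac{63}{116} = \frac{145591}{259956}$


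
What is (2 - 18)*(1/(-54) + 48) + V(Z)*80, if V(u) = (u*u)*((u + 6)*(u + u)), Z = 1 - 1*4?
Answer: -370648/27 ≈ -13728.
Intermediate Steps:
Z = -3 (Z = 1 - 4 = -3)
V(u) = 2*u³*(6 + u) (V(u) = u²*((6 + u)*(2*u)) = u²*(2*u*(6 + u)) = 2*u³*(6 + u))
(2 - 18)*(1/(-54) + 48) + V(Z)*80 = (2 - 18)*(1/(-54) + 48) + (2*(-3)³*(6 - 3))*80 = -16*(-1/54 + 48) + (2*(-27)*3)*80 = -16*2591/54 - 162*80 = -20728/27 - 12960 = -370648/27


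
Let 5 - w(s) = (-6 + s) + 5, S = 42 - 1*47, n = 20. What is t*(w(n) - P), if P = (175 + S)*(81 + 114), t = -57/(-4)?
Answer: -472587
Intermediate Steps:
S = -5 (S = 42 - 47 = -5)
t = 57/4 (t = -57*(-¼) = 57/4 ≈ 14.250)
P = 33150 (P = (175 - 5)*(81 + 114) = 170*195 = 33150)
w(s) = 6 - s (w(s) = 5 - ((-6 + s) + 5) = 5 - (-1 + s) = 5 + (1 - s) = 6 - s)
t*(w(n) - P) = 57*((6 - 1*20) - 1*33150)/4 = 57*((6 - 20) - 33150)/4 = 57*(-14 - 33150)/4 = (57/4)*(-33164) = -472587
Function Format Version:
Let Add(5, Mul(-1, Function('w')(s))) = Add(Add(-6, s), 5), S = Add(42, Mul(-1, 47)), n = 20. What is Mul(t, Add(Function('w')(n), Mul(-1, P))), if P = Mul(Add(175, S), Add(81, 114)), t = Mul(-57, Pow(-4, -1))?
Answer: -472587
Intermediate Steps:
S = -5 (S = Add(42, -47) = -5)
t = Rational(57, 4) (t = Mul(-57, Rational(-1, 4)) = Rational(57, 4) ≈ 14.250)
P = 33150 (P = Mul(Add(175, -5), Add(81, 114)) = Mul(170, 195) = 33150)
Function('w')(s) = Add(6, Mul(-1, s)) (Function('w')(s) = Add(5, Mul(-1, Add(Add(-6, s), 5))) = Add(5, Mul(-1, Add(-1, s))) = Add(5, Add(1, Mul(-1, s))) = Add(6, Mul(-1, s)))
Mul(t, Add(Function('w')(n), Mul(-1, P))) = Mul(Rational(57, 4), Add(Add(6, Mul(-1, 20)), Mul(-1, 33150))) = Mul(Rational(57, 4), Add(Add(6, -20), -33150)) = Mul(Rational(57, 4), Add(-14, -33150)) = Mul(Rational(57, 4), -33164) = -472587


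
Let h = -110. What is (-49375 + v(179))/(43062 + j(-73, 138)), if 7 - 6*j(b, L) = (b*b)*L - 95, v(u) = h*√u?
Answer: 49375/79488 + 55*√179/39744 ≈ 0.63968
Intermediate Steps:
v(u) = -110*√u
j(b, L) = 17 - L*b²/6 (j(b, L) = 7/6 - ((b*b)*L - 95)/6 = 7/6 - (b²*L - 95)/6 = 7/6 - (L*b² - 95)/6 = 7/6 - (-95 + L*b²)/6 = 7/6 + (95/6 - L*b²/6) = 17 - L*b²/6)
(-49375 + v(179))/(43062 + j(-73, 138)) = (-49375 - 110*√179)/(43062 + (17 - ⅙*138*(-73)²)) = (-49375 - 110*√179)/(43062 + (17 - ⅙*138*5329)) = (-49375 - 110*√179)/(43062 + (17 - 122567)) = (-49375 - 110*√179)/(43062 - 122550) = (-49375 - 110*√179)/(-79488) = (-49375 - 110*√179)*(-1/79488) = 49375/79488 + 55*√179/39744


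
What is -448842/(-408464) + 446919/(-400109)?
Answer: -1482299319/81715061288 ≈ -0.018140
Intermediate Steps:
-448842/(-408464) + 446919/(-400109) = -448842*(-1/408464) + 446919*(-1/400109) = 224421/204232 - 446919/400109 = -1482299319/81715061288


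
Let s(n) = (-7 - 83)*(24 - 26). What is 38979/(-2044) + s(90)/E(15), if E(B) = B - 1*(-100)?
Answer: -822933/47012 ≈ -17.505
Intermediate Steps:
E(B) = 100 + B (E(B) = B + 100 = 100 + B)
s(n) = 180 (s(n) = -90*(-2) = 180)
38979/(-2044) + s(90)/E(15) = 38979/(-2044) + 180/(100 + 15) = 38979*(-1/2044) + 180/115 = -38979/2044 + 180*(1/115) = -38979/2044 + 36/23 = -822933/47012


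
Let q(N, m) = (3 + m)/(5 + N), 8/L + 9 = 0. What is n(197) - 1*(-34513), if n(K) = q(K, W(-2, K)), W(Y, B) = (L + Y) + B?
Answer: 31373204/909 ≈ 34514.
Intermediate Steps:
L = -8/9 (L = 8/(-9 + 0) = 8/(-9) = 8*(-⅑) = -8/9 ≈ -0.88889)
W(Y, B) = -8/9 + B + Y (W(Y, B) = (-8/9 + Y) + B = -8/9 + B + Y)
q(N, m) = (3 + m)/(5 + N)
n(K) = (⅑ + K)/(5 + K) (n(K) = (3 + (-8/9 + K - 2))/(5 + K) = (3 + (-26/9 + K))/(5 + K) = (⅑ + K)/(5 + K))
n(197) - 1*(-34513) = (⅑ + 197)/(5 + 197) - 1*(-34513) = (1774/9)/202 + 34513 = (1/202)*(1774/9) + 34513 = 887/909 + 34513 = 31373204/909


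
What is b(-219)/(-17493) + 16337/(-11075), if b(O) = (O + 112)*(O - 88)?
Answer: -649585816/193734975 ≈ -3.3530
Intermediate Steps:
b(O) = (-88 + O)*(112 + O) (b(O) = (112 + O)*(-88 + O) = (-88 + O)*(112 + O))
b(-219)/(-17493) + 16337/(-11075) = (-9856 + (-219)**2 + 24*(-219))/(-17493) + 16337/(-11075) = (-9856 + 47961 - 5256)*(-1/17493) + 16337*(-1/11075) = 32849*(-1/17493) - 16337/11075 = -32849/17493 - 16337/11075 = -649585816/193734975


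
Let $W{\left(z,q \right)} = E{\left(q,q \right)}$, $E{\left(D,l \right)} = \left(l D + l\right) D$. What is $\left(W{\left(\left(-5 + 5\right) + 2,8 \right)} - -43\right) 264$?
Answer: $163416$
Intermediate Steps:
$E{\left(D,l \right)} = D \left(l + D l\right)$ ($E{\left(D,l \right)} = \left(D l + l\right) D = \left(l + D l\right) D = D \left(l + D l\right)$)
$W{\left(z,q \right)} = q^{2} \left(1 + q\right)$ ($W{\left(z,q \right)} = q q \left(1 + q\right) = q^{2} \left(1 + q\right)$)
$\left(W{\left(\left(-5 + 5\right) + 2,8 \right)} - -43\right) 264 = \left(8^{2} \left(1 + 8\right) - -43\right) 264 = \left(64 \cdot 9 + 43\right) 264 = \left(576 + 43\right) 264 = 619 \cdot 264 = 163416$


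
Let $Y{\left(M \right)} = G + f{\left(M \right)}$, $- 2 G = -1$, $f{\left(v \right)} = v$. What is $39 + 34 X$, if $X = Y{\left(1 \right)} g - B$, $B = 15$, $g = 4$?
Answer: $-267$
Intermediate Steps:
$G = \frac{1}{2}$ ($G = \left(- \frac{1}{2}\right) \left(-1\right) = \frac{1}{2} \approx 0.5$)
$Y{\left(M \right)} = \frac{1}{2} + M$
$X = -9$ ($X = \left(\frac{1}{2} + 1\right) 4 - 15 = \frac{3}{2} \cdot 4 - 15 = 6 - 15 = -9$)
$39 + 34 X = 39 + 34 \left(-9\right) = 39 - 306 = -267$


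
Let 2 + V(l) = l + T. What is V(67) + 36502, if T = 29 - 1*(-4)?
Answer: 36600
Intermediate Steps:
T = 33 (T = 29 + 4 = 33)
V(l) = 31 + l (V(l) = -2 + (l + 33) = -2 + (33 + l) = 31 + l)
V(67) + 36502 = (31 + 67) + 36502 = 98 + 36502 = 36600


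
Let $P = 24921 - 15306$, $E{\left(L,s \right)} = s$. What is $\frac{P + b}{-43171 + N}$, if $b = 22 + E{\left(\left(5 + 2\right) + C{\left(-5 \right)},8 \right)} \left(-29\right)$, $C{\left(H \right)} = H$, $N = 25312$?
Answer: $- \frac{3135}{5953} \approx -0.52663$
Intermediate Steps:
$b = -210$ ($b = 22 + 8 \left(-29\right) = 22 - 232 = -210$)
$P = 9615$
$\frac{P + b}{-43171 + N} = \frac{9615 - 210}{-43171 + 25312} = \frac{9405}{-17859} = 9405 \left(- \frac{1}{17859}\right) = - \frac{3135}{5953}$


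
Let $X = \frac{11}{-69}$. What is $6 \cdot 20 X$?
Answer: $- \frac{440}{23} \approx -19.13$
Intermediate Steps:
$X = - \frac{11}{69}$ ($X = 11 \left(- \frac{1}{69}\right) = - \frac{11}{69} \approx -0.15942$)
$6 \cdot 20 X = 6 \cdot 20 \left(- \frac{11}{69}\right) = 120 \left(- \frac{11}{69}\right) = - \frac{440}{23}$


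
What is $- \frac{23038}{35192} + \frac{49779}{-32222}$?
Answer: $- \frac{623538251}{283489156} \approx -2.1995$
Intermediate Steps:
$- \frac{23038}{35192} + \frac{49779}{-32222} = \left(-23038\right) \frac{1}{35192} + 49779 \left(- \frac{1}{32222}\right) = - \frac{11519}{17596} - \frac{49779}{32222} = - \frac{623538251}{283489156}$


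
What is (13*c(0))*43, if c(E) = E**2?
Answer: 0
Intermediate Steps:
(13*c(0))*43 = (13*0**2)*43 = (13*0)*43 = 0*43 = 0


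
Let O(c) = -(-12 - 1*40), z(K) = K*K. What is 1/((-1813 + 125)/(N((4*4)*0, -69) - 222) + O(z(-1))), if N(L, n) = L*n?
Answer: 111/6616 ≈ 0.016778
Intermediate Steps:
z(K) = K²
O(c) = 52 (O(c) = -(-12 - 40) = -1*(-52) = 52)
1/((-1813 + 125)/(N((4*4)*0, -69) - 222) + O(z(-1))) = 1/((-1813 + 125)/(((4*4)*0)*(-69) - 222) + 52) = 1/(-1688/((16*0)*(-69) - 222) + 52) = 1/(-1688/(0*(-69) - 222) + 52) = 1/(-1688/(0 - 222) + 52) = 1/(-1688/(-222) + 52) = 1/(-1688*(-1/222) + 52) = 1/(844/111 + 52) = 1/(6616/111) = 111/6616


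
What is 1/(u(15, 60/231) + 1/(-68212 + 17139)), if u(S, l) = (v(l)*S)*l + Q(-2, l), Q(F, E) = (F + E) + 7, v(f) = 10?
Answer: 357511/15809408 ≈ 0.022614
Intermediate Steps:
Q(F, E) = 7 + E + F (Q(F, E) = (E + F) + 7 = 7 + E + F)
u(S, l) = 5 + l + 10*S*l (u(S, l) = (10*S)*l + (7 + l - 2) = 10*S*l + (5 + l) = 5 + l + 10*S*l)
1/(u(15, 60/231) + 1/(-68212 + 17139)) = 1/((5 + 60/231 + 10*15*(60/231)) + 1/(-68212 + 17139)) = 1/((5 + 60*(1/231) + 10*15*(60*(1/231))) + 1/(-51073)) = 1/((5 + 20/77 + 10*15*(20/77)) - 1/51073) = 1/((5 + 20/77 + 3000/77) - 1/51073) = 1/(3405/77 - 1/51073) = 1/(15809408/357511) = 357511/15809408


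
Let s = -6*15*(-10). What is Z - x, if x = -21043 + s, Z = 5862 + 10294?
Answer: 36299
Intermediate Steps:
Z = 16156
s = 900 (s = -90*(-10) = 900)
x = -20143 (x = -21043 + 900 = -20143)
Z - x = 16156 - 1*(-20143) = 16156 + 20143 = 36299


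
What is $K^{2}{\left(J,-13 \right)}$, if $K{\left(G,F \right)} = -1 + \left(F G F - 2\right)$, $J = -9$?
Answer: $2322576$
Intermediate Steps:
$K{\left(G,F \right)} = -3 + G F^{2}$ ($K{\left(G,F \right)} = -1 + \left(G F^{2} - 2\right) = -1 + \left(-2 + G F^{2}\right) = -3 + G F^{2}$)
$K^{2}{\left(J,-13 \right)} = \left(-3 - 9 \left(-13\right)^{2}\right)^{2} = \left(-3 - 1521\right)^{2} = \left(-1524\right)^{2} = 2322576$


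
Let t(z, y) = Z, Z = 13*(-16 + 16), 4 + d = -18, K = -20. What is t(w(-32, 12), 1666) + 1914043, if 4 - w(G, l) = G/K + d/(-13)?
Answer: 1914043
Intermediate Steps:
d = -22 (d = -4 - 18 = -22)
w(G, l) = 30/13 + G/20 (w(G, l) = 4 - (G/(-20) - 22/(-13)) = 4 - (G*(-1/20) - 22*(-1/13)) = 4 - (-G/20 + 22/13) = 4 - (22/13 - G/20) = 4 + (-22/13 + G/20) = 30/13 + G/20)
Z = 0 (Z = 13*0 = 0)
t(z, y) = 0
t(w(-32, 12), 1666) + 1914043 = 0 + 1914043 = 1914043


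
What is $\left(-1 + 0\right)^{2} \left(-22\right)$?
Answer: $-22$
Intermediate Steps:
$\left(-1 + 0\right)^{2} \left(-22\right) = \left(-1\right)^{2} \left(-22\right) = 1 \left(-22\right) = -22$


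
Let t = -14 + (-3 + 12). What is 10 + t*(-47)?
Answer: 245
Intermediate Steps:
t = -5 (t = -14 + 9 = -5)
10 + t*(-47) = 10 - 5*(-47) = 10 + 235 = 245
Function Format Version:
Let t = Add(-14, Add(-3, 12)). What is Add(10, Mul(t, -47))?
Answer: 245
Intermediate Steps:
t = -5 (t = Add(-14, 9) = -5)
Add(10, Mul(t, -47)) = Add(10, Mul(-5, -47)) = Add(10, 235) = 245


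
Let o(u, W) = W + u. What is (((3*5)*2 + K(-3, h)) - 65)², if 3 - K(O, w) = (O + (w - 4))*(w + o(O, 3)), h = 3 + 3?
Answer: 676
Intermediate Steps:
h = 6
K(O, w) = 3 - (-4 + O + w)*(3 + O + w) (K(O, w) = 3 - (O + (w - 4))*(w + (3 + O)) = 3 - (O + (-4 + w))*(3 + O + w) = 3 - (-4 + O + w)*(3 + O + w))
(((3*5)*2 + K(-3, h)) - 65)² = (((3*5)*2 + (15 - 3 + 6 - 1*(-3)² - 1*6² - 2*(-3)*6)) - 65)² = ((15*2 + (15 - 3 + 6 - 1*9 - 1*36 + 36)) - 65)² = ((30 + (15 - 3 + 6 - 9 - 36 + 36)) - 65)² = ((30 + 9) - 65)² = (39 - 65)² = (-26)² = 676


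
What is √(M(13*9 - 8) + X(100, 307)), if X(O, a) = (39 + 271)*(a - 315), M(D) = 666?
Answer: I*√1814 ≈ 42.591*I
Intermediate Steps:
X(O, a) = -97650 + 310*a (X(O, a) = 310*(-315 + a) = -97650 + 310*a)
√(M(13*9 - 8) + X(100, 307)) = √(666 + (-97650 + 310*307)) = √(666 + (-97650 + 95170)) = √(666 - 2480) = √(-1814) = I*√1814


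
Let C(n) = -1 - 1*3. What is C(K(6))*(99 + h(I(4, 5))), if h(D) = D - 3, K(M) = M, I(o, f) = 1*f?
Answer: -404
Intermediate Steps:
I(o, f) = f
h(D) = -3 + D
C(n) = -4 (C(n) = -1 - 3 = -4)
C(K(6))*(99 + h(I(4, 5))) = -4*(99 + (-3 + 5)) = -4*(99 + 2) = -4*101 = -404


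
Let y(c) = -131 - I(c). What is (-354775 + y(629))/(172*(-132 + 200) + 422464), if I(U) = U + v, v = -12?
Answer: -355523/434160 ≈ -0.81888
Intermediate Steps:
I(U) = -12 + U (I(U) = U - 12 = -12 + U)
y(c) = -119 - c (y(c) = -131 - (-12 + c) = -131 + (12 - c) = -119 - c)
(-354775 + y(629))/(172*(-132 + 200) + 422464) = (-354775 + (-119 - 1*629))/(172*(-132 + 200) + 422464) = (-354775 + (-119 - 629))/(172*68 + 422464) = (-354775 - 748)/(11696 + 422464) = -355523/434160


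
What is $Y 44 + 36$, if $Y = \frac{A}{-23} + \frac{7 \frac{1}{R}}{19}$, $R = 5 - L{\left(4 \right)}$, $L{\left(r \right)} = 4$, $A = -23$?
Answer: $\frac{1828}{19} \approx 96.211$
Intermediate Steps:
$R = 1$ ($R = 5 - 4 = 1$)
$Y = \frac{26}{19}$ ($Y = - \frac{23}{-23} + \frac{7 \cdot 1^{-1}}{19} = \left(-23\right) \left(- \frac{1}{23}\right) + 7 \cdot 1 \cdot \frac{1}{19} = 1 + 7 \cdot \frac{1}{19} = 1 + \frac{7}{19} = \frac{26}{19} \approx 1.3684$)
$Y 44 + 36 = \frac{26}{19} \cdot 44 + 36 = \frac{1144}{19} + 36 = \frac{1828}{19}$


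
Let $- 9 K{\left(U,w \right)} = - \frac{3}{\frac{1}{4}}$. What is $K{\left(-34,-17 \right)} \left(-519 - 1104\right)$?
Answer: $-2164$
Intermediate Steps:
$K{\left(U,w \right)} = \frac{4}{3}$ ($K{\left(U,w \right)} = - \frac{\left(-3\right) \frac{1}{\frac{1}{4}}}{9} = - \frac{\left(-3\right) 4}{9} = \left(- \frac{1}{9}\right) \left(-12\right) = \frac{4}{3}$)
$K{\left(-34,-17 \right)} \left(-519 - 1104\right) = \frac{4 \left(-519 - 1104\right)}{3} = \frac{4}{3} \left(-1623\right) = -2164$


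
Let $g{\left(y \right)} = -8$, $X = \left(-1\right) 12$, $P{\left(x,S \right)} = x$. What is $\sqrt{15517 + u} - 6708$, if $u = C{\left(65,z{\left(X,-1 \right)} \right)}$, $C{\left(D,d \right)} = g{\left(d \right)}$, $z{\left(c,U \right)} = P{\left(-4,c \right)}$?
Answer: $-6708 + \sqrt{15509} \approx -6583.5$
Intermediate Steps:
$X = -12$
$z{\left(c,U \right)} = -4$
$C{\left(D,d \right)} = -8$
$u = -8$
$\sqrt{15517 + u} - 6708 = \sqrt{15517 - 8} - 6708 = \sqrt{15509} - 6708 = -6708 + \sqrt{15509}$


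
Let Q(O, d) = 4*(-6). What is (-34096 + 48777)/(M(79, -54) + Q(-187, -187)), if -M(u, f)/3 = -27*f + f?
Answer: -14681/4236 ≈ -3.4658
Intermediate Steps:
Q(O, d) = -24
M(u, f) = 78*f (M(u, f) = -3*(-27*f + f) = -(-78)*f = 78*f)
(-34096 + 48777)/(M(79, -54) + Q(-187, -187)) = (-34096 + 48777)/(78*(-54) - 24) = 14681/(-4212 - 24) = 14681/(-4236) = 14681*(-1/4236) = -14681/4236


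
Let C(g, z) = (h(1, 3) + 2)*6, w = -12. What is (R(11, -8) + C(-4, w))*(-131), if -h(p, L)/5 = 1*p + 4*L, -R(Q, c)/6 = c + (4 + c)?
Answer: 40086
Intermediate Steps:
R(Q, c) = -24 - 12*c (R(Q, c) = -6*(c + (4 + c)) = -6*(4 + 2*c) = -24 - 12*c)
h(p, L) = -20*L - 5*p (h(p, L) = -5*(1*p + 4*L) = -5*(p + 4*L) = -20*L - 5*p)
C(g, z) = -378 (C(g, z) = ((-20*3 - 5*1) + 2)*6 = ((-60 - 5) + 2)*6 = (-65 + 2)*6 = -63*6 = -378)
(R(11, -8) + C(-4, w))*(-131) = ((-24 - 12*(-8)) - 378)*(-131) = ((-24 + 96) - 378)*(-131) = (72 - 378)*(-131) = -306*(-131) = 40086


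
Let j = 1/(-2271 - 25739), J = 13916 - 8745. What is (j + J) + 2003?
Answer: 200943739/28010 ≈ 7174.0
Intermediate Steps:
J = 5171
j = -1/28010 (j = 1/(-28010) = -1/28010 ≈ -3.5702e-5)
(j + J) + 2003 = (-1/28010 + 5171) + 2003 = 144839709/28010 + 2003 = 200943739/28010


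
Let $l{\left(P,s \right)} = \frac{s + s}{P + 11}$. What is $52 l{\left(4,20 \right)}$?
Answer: $\frac{416}{3} \approx 138.67$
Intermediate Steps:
$l{\left(P,s \right)} = \frac{2 s}{11 + P}$
$52 l{\left(4,20 \right)} = 52 \cdot 2 \cdot 20 \frac{1}{11 + 4} = 52 \cdot 2 \cdot 20 \cdot \frac{1}{15} = 52 \cdot \frac{8}{3} = \frac{416}{3}$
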